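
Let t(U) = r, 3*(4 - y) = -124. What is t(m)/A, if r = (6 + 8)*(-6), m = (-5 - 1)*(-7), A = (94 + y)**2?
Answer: -189/43681 ≈ -0.0043268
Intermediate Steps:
y = 136/3 (y = 4 - 1/3*(-124) = 4 + 124/3 = 136/3 ≈ 45.333)
A = 174724/9 (A = (94 + 136/3)**2 = (418/3)**2 = 174724/9 ≈ 19414.)
m = 42 (m = -6*(-7) = 42)
r = -84 (r = 14*(-6) = -84)
t(U) = -84
t(m)/A = -84/174724/9 = -84*9/174724 = -189/43681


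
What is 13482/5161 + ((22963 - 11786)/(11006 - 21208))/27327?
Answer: 3758589823531/1438835468694 ≈ 2.6122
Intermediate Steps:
13482/5161 + ((22963 - 11786)/(11006 - 21208))/27327 = 13482*(1/5161) + (11177/(-10202))*(1/27327) = 13482/5161 + (11177*(-1/10202))*(1/27327) = 13482/5161 - 11177/10202*1/27327 = 13482/5161 - 11177/278790054 = 3758589823531/1438835468694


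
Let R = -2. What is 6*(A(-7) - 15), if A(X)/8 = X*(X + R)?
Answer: 2934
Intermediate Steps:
A(X) = 8*X*(-2 + X) (A(X) = 8*(X*(X - 2)) = 8*(X*(-2 + X)) = 8*X*(-2 + X))
6*(A(-7) - 15) = 6*(8*(-7)*(-2 - 7) - 15) = 6*(8*(-7)*(-9) - 15) = 6*(504 - 15) = 6*489 = 2934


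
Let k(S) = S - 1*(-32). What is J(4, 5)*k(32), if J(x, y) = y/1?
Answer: 320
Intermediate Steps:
J(x, y) = y (J(x, y) = y*1 = y)
k(S) = 32 + S (k(S) = S + 32 = 32 + S)
J(4, 5)*k(32) = 5*(32 + 32) = 5*64 = 320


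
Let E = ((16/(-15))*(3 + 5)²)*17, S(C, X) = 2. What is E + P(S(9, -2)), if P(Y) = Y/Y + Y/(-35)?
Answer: -121757/105 ≈ -1159.6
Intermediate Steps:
P(Y) = 1 - Y/35 (P(Y) = 1 + Y*(-1/35) = 1 - Y/35)
E = -17408/15 (E = ((16*(-1/15))*8²)*17 = -16/15*64*17 = -1024/15*17 = -17408/15 ≈ -1160.5)
E + P(S(9, -2)) = -17408/15 + (1 - 1/35*2) = -17408/15 + (1 - 2/35) = -17408/15 + 33/35 = -121757/105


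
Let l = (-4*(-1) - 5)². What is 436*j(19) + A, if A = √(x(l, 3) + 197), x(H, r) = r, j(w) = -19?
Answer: -8284 + 10*√2 ≈ -8269.9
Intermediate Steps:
l = 1 (l = (4 - 5)² = (-1)² = 1)
A = 10*√2 (A = √(3 + 197) = √200 = 10*√2 ≈ 14.142)
436*j(19) + A = 436*(-19) + 10*√2 = -8284 + 10*√2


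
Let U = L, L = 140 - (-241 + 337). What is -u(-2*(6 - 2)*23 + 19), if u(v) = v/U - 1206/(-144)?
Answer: -37/8 ≈ -4.6250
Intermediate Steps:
L = 44 (L = 140 - 1*96 = 140 - 96 = 44)
U = 44
u(v) = 67/8 + v/44 (u(v) = v/44 - 1206/(-144) = v*(1/44) - 1206*(-1/144) = v/44 + 67/8 = 67/8 + v/44)
-u(-2*(6 - 2)*23 + 19) = -(67/8 + (-2*(6 - 2)*23 + 19)/44) = -(67/8 + (-2*4*23 + 19)/44) = -(67/8 + (-8*23 + 19)/44) = -(67/8 + (-184 + 19)/44) = -(67/8 + (1/44)*(-165)) = -(67/8 - 15/4) = -1*37/8 = -37/8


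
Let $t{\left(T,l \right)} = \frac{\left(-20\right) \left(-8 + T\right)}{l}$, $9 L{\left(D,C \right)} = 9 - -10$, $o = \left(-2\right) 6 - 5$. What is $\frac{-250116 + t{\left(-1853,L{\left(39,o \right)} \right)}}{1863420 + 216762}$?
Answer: $- \frac{736204}{6587243} \approx -0.11176$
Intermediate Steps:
$o = -17$ ($o = -12 - 5 = -17$)
$L{\left(D,C \right)} = \frac{19}{9}$ ($L{\left(D,C \right)} = \frac{9 - -10}{9} = \frac{9 + 10}{9} = \frac{1}{9} \cdot 19 = \frac{19}{9}$)
$t{\left(T,l \right)} = \frac{160 - 20 T}{l}$
$\frac{-250116 + t{\left(-1853,L{\left(39,o \right)} \right)}}{1863420 + 216762} = \frac{-250116 + \frac{20 \left(8 - -1853\right)}{\frac{19}{9}}}{1863420 + 216762} = \frac{-250116 + 20 \cdot \frac{9}{19} \left(8 + 1853\right)}{2080182} = \left(-250116 + 20 \cdot \frac{9}{19} \cdot 1861\right) \frac{1}{2080182} = \left(-250116 + \frac{334980}{19}\right) \frac{1}{2080182} = \left(- \frac{4417224}{19}\right) \frac{1}{2080182} = - \frac{736204}{6587243}$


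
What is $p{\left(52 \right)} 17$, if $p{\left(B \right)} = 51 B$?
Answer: $45084$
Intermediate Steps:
$p{\left(52 \right)} 17 = 51 \cdot 52 \cdot 17 = 2652 \cdot 17 = 45084$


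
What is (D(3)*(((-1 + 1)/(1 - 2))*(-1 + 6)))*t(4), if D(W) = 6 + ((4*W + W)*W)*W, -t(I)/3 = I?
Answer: 0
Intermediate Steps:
t(I) = -3*I
D(W) = 6 + 5*W**3 (D(W) = 6 + ((5*W)*W)*W = 6 + (5*W**2)*W = 6 + 5*W**3)
(D(3)*(((-1 + 1)/(1 - 2))*(-1 + 6)))*t(4) = ((6 + 5*3**3)*(((-1 + 1)/(1 - 2))*(-1 + 6)))*(-3*4) = ((6 + 5*27)*((0/(-1))*5))*(-12) = ((6 + 135)*((0*(-1))*5))*(-12) = (141*(0*5))*(-12) = (141*0)*(-12) = 0*(-12) = 0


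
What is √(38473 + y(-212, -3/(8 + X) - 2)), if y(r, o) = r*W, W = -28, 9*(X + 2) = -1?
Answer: √44409 ≈ 210.73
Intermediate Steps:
X = -19/9 (X = -2 + (⅑)*(-1) = -2 - ⅑ = -19/9 ≈ -2.1111)
y(r, o) = -28*r (y(r, o) = r*(-28) = -28*r)
√(38473 + y(-212, -3/(8 + X) - 2)) = √(38473 - 28*(-212)) = √(38473 + 5936) = √44409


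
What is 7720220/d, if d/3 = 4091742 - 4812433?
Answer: -7720220/2162073 ≈ -3.5707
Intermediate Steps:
d = -2162073 (d = 3*(4091742 - 4812433) = 3*(-720691) = -2162073)
7720220/d = 7720220/(-2162073) = 7720220*(-1/2162073) = -7720220/2162073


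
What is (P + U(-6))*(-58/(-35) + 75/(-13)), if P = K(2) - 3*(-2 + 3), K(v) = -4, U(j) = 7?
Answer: 0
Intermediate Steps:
P = -7 (P = -4 - 3*(-2 + 3) = -4 - 3*1 = -4 - 3 = -7)
(P + U(-6))*(-58/(-35) + 75/(-13)) = (-7 + 7)*(-58/(-35) + 75/(-13)) = 0*(-58*(-1/35) + 75*(-1/13)) = 0*(58/35 - 75/13) = 0*(-1871/455) = 0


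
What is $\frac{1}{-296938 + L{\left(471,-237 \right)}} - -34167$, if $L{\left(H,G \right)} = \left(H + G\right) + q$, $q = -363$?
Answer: $\frac{10149888188}{297067} \approx 34167.0$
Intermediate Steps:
$L{\left(H,G \right)} = -363 + G + H$ ($L{\left(H,G \right)} = \left(H + G\right) - 363 = \left(G + H\right) - 363 = -363 + G + H$)
$\frac{1}{-296938 + L{\left(471,-237 \right)}} - -34167 = \frac{1}{-296938 - 129} - -34167 = \frac{1}{-296938 - 129} + 34167 = \frac{1}{-297067} + 34167 = - \frac{1}{297067} + 34167 = \frac{10149888188}{297067}$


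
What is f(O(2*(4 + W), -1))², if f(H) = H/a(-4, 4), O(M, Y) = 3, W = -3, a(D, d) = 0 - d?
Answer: 9/16 ≈ 0.56250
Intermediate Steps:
a(D, d) = -d
f(H) = -H/4 (f(H) = H/((-1*4)) = H/(-4) = H*(-¼) = -H/4)
f(O(2*(4 + W), -1))² = (-¼*3)² = (-¾)² = 9/16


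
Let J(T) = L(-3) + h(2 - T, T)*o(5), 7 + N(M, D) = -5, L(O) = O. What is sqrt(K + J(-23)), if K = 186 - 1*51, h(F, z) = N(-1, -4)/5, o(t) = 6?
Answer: 14*sqrt(15)/5 ≈ 10.844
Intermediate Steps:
N(M, D) = -12 (N(M, D) = -7 - 5 = -12)
h(F, z) = -12/5
J(T) = -87/5 (J(T) = -3 - 12/5*6 = -3 - 72/5 = -87/5)
K = 135 (K = 186 - 51 = 135)
sqrt(K + J(-23)) = sqrt(135 - 87/5) = sqrt(588/5) = 14*sqrt(15)/5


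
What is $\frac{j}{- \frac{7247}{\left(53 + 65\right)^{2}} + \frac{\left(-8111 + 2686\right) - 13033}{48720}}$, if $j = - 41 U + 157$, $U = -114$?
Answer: $- \frac{409655079960}{76260379} \approx -5371.8$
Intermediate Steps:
$j = 4831$ ($j = \left(-41\right) \left(-114\right) + 157 = 4674 + 157 = 4831$)
$\frac{j}{- \frac{7247}{\left(53 + 65\right)^{2}} + \frac{\left(-8111 + 2686\right) - 13033}{48720}} = \frac{4831}{- \frac{7247}{\left(53 + 65\right)^{2}} + \frac{\left(-8111 + 2686\right) - 13033}{48720}} = \frac{4831}{- \frac{7247}{118^{2}} + \left(-5425 - 13033\right) \frac{1}{48720}} = \frac{4831}{- \frac{7247}{13924} - \frac{9229}{24360}} = \frac{4831}{- \frac{76260379}{84797160}} = 4831 \left(- \frac{84797160}{76260379}\right) = - \frac{409655079960}{76260379}$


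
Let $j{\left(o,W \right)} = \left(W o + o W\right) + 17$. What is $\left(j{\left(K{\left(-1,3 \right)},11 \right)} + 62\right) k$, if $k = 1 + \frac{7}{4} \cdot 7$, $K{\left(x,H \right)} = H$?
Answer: $\frac{7685}{4} \approx 1921.3$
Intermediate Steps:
$j{\left(o,W \right)} = 17 + 2 W o$ ($j{\left(o,W \right)} = \left(W o + W o\right) + 17 = 2 W o + 17 = 17 + 2 W o$)
$k = \frac{53}{4}$ ($k = 1 + 7 \cdot \frac{1}{4} \cdot 7 = 1 + \frac{7}{4} \cdot 7 = 1 + \frac{49}{4} = \frac{53}{4} \approx 13.25$)
$\left(j{\left(K{\left(-1,3 \right)},11 \right)} + 62\right) k = \left(\left(17 + 2 \cdot 11 \cdot 3\right) + 62\right) \frac{53}{4} = \left(\left(17 + 66\right) + 62\right) \frac{53}{4} = \left(83 + 62\right) \frac{53}{4} = 145 \cdot \frac{53}{4} = \frac{7685}{4}$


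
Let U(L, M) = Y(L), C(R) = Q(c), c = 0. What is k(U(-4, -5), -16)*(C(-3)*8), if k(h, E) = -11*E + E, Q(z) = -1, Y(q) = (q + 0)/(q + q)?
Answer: -1280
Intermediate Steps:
Y(q) = ½ (Y(q) = q/((2*q)) = q*(1/(2*q)) = ½)
C(R) = -1
U(L, M) = ½
k(h, E) = -10*E
k(U(-4, -5), -16)*(C(-3)*8) = (-10*(-16))*(-1*8) = 160*(-8) = -1280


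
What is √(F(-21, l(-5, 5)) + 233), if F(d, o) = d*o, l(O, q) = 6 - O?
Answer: √2 ≈ 1.4142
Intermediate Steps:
√(F(-21, l(-5, 5)) + 233) = √(-21*(6 - 1*(-5)) + 233) = √(-21*(6 + 5) + 233) = √(-21*11 + 233) = √(-231 + 233) = √2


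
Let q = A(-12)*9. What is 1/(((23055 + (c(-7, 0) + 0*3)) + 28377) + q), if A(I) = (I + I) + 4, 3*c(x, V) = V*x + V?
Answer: 1/51252 ≈ 1.9511e-5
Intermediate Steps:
c(x, V) = V/3 + V*x/3 (c(x, V) = (V*x + V)/3 = (V + V*x)/3 = V/3 + V*x/3)
A(I) = 4 + 2*I (A(I) = 2*I + 4 = 4 + 2*I)
q = -180 (q = (4 + 2*(-12))*9 = (4 - 24)*9 = -20*9 = -180)
1/(((23055 + (c(-7, 0) + 0*3)) + 28377) + q) = 1/(((23055 + ((⅓)*0*(1 - 7) + 0*3)) + 28377) - 180) = 1/(((23055 + ((⅓)*0*(-6) + 0)) + 28377) - 180) = 1/(((23055 + (0 + 0)) + 28377) - 180) = 1/(((23055 + 0) + 28377) - 180) = 1/((23055 + 28377) - 180) = 1/(51432 - 180) = 1/51252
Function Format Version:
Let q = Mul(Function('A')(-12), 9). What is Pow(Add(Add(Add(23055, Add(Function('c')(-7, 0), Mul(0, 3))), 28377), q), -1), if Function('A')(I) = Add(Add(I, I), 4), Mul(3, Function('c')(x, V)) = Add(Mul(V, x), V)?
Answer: Rational(1, 51252) ≈ 1.9511e-5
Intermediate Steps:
Function('c')(x, V) = Add(Mul(Rational(1, 3), V), Mul(Rational(1, 3), V, x)) (Function('c')(x, V) = Mul(Rational(1, 3), Add(Mul(V, x), V)) = Mul(Rational(1, 3), Add(V, Mul(V, x))) = Add(Mul(Rational(1, 3), V), Mul(Rational(1, 3), V, x)))
Function('A')(I) = Add(4, Mul(2, I)) (Function('A')(I) = Add(Mul(2, I), 4) = Add(4, Mul(2, I)))
q = -180 (q = Mul(Add(4, Mul(2, -12)), 9) = Mul(Add(4, -24), 9) = Mul(-20, 9) = -180)
Pow(Add(Add(Add(23055, Add(Function('c')(-7, 0), Mul(0, 3))), 28377), q), -1) = Pow(Add(Add(Add(23055, Add(Mul(Rational(1, 3), 0, Add(1, -7)), Mul(0, 3))), 28377), -180), -1) = Pow(Add(Add(Add(23055, Add(Mul(Rational(1, 3), 0, -6), 0)), 28377), -180), -1) = Pow(Add(Add(Add(23055, Add(0, 0)), 28377), -180), -1) = Pow(Add(Add(Add(23055, 0), 28377), -180), -1) = Pow(Add(Add(23055, 28377), -180), -1) = Pow(Add(51432, -180), -1) = Pow(51252, -1) = Rational(1, 51252)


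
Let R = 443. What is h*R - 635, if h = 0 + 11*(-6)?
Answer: -29873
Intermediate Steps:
h = -66 (h = 0 - 66 = -66)
h*R - 635 = -66*443 - 635 = -29238 - 635 = -29873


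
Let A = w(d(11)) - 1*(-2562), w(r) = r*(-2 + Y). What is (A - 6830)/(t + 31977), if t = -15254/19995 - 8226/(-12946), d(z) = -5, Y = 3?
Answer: -553044284355/4138690984688 ≈ -0.13363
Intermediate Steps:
w(r) = r (w(r) = r*(-2 + 3) = r*1 = r)
t = -16499707/129427635 (t = -15254*1/19995 - 8226*(-1/12946) = -15254/19995 + 4113/6473 = -16499707/129427635 ≈ -0.12748)
A = 2557 (A = -5 - 1*(-2562) = -5 + 2562 = 2557)
(A - 6830)/(t + 31977) = (2557 - 6830)/(-16499707/129427635 + 31977) = -4273/4138690984688/129427635 = -4273*129427635/4138690984688 = -553044284355/4138690984688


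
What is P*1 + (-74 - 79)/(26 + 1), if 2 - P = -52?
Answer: 145/3 ≈ 48.333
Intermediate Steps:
P = 54 (P = 2 - 1*(-52) = 2 + 52 = 54)
P*1 + (-74 - 79)/(26 + 1) = 54*1 + (-74 - 79)/(26 + 1) = 54 - 153/27 = 54 - 153*1/27 = 54 - 17/3 = 145/3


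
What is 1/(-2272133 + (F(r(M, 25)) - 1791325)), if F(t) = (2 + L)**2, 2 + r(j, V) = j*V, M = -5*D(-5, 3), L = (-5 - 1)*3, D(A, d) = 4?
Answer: -1/4063202 ≈ -2.4611e-7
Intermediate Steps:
L = -18 (L = -6*3 = -18)
M = -20 (M = -5*4 = -20)
r(j, V) = -2 + V*j (r(j, V) = -2 + j*V = -2 + V*j)
F(t) = 256 (F(t) = (2 - 18)**2 = (-16)**2 = 256)
1/(-2272133 + (F(r(M, 25)) - 1791325)) = 1/(-2272133 + (256 - 1791325)) = 1/(-2272133 - 1791069) = 1/(-4063202) = -1/4063202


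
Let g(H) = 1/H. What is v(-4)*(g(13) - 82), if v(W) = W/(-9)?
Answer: -1420/39 ≈ -36.410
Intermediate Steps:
v(W) = -W/9 (v(W) = W*(-⅑) = -W/9)
v(-4)*(g(13) - 82) = (-⅑*(-4))*(1/13 - 82) = 4*(1/13 - 82)/9 = (4/9)*(-1065/13) = -1420/39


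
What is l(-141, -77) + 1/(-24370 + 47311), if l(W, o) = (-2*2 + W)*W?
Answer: 469028746/22941 ≈ 20445.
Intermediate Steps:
l(W, o) = W*(-4 + W) (l(W, o) = (-4 + W)*W = W*(-4 + W))
l(-141, -77) + 1/(-24370 + 47311) = -141*(-4 - 141) + 1/(-24370 + 47311) = -141*(-145) + 1/22941 = 20445 + 1/22941 = 469028746/22941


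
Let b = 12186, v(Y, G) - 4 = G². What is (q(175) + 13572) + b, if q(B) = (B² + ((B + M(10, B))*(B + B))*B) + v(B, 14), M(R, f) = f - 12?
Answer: 20759083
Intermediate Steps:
M(R, f) = -12 + f
v(Y, G) = 4 + G²
q(B) = 200 + B² + 2*B²*(-12 + 2*B) (q(B) = (B² + ((B + (-12 + B))*(B + B))*B) + (4 + 14²) = (B² + ((-12 + 2*B)*(2*B))*B) + (4 + 196) = (B² + (2*B*(-12 + 2*B))*B) + 200 = (B² + 2*B²*(-12 + 2*B)) + 200 = 200 + B² + 2*B²*(-12 + 2*B))
(q(175) + 13572) + b = ((200 - 23*175² + 4*175³) + 13572) + 12186 = ((200 - 23*30625 + 4*5359375) + 13572) + 12186 = ((200 - 704375 + 21437500) + 13572) + 12186 = (20733325 + 13572) + 12186 = 20746897 + 12186 = 20759083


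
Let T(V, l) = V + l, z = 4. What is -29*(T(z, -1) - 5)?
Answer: 58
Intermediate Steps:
-29*(T(z, -1) - 5) = -29*((4 - 1) - 5) = -29*(3 - 5) = -29*(-2) = 58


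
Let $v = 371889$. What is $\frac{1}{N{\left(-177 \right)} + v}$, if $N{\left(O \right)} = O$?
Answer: $\frac{1}{371712} \approx 2.6903 \cdot 10^{-6}$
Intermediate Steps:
$\frac{1}{N{\left(-177 \right)} + v} = \frac{1}{-177 + 371889} = \frac{1}{371712}$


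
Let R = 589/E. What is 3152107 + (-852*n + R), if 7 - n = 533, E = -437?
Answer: 82805926/23 ≈ 3.6003e+6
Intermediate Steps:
n = -526 (n = 7 - 1*533 = 7 - 533 = -526)
R = -31/23 (R = 589/(-437) = 589*(-1/437) = -31/23 ≈ -1.3478)
3152107 + (-852*n + R) = 3152107 + (-852*(-526) - 31/23) = 3152107 + (448152 - 31/23) = 3152107 + 10307465/23 = 82805926/23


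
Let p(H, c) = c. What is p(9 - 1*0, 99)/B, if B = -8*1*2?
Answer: -99/16 ≈ -6.1875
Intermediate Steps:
B = -16 (B = -8*2 = -16)
p(9 - 1*0, 99)/B = 99/(-16) = 99*(-1/16) = -99/16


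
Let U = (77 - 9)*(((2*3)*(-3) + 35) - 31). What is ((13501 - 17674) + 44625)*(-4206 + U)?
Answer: -208651416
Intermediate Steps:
U = -952 (U = 68*((6*(-3) + 35) - 31) = 68*((-18 + 35) - 31) = 68*(17 - 31) = 68*(-14) = -952)
((13501 - 17674) + 44625)*(-4206 + U) = ((13501 - 17674) + 44625)*(-4206 - 952) = (-4173 + 44625)*(-5158) = 40452*(-5158) = -208651416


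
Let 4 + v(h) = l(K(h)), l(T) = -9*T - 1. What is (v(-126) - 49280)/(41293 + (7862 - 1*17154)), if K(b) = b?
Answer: -48151/32001 ≈ -1.5047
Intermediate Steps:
l(T) = -1 - 9*T
v(h) = -5 - 9*h (v(h) = -4 + (-1 - 9*h) = -5 - 9*h)
(v(-126) - 49280)/(41293 + (7862 - 1*17154)) = ((-5 - 9*(-126)) - 49280)/(41293 + (7862 - 1*17154)) = ((-5 + 1134) - 49280)/(41293 + (7862 - 17154)) = (1129 - 49280)/(41293 - 9292) = -48151/32001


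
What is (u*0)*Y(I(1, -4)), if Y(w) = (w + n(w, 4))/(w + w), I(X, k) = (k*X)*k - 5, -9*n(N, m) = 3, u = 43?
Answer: 0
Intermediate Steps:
n(N, m) = -⅓ (n(N, m) = -⅑*3 = -⅓)
I(X, k) = -5 + X*k² (I(X, k) = (X*k)*k - 5 = X*k² - 5 = -5 + X*k²)
Y(w) = (-⅓ + w)/(2*w) (Y(w) = (w - ⅓)/(w + w) = (-⅓ + w)/((2*w)) = (-⅓ + w)*(1/(2*w)) = (-⅓ + w)/(2*w))
(u*0)*Y(I(1, -4)) = (43*0)*((-1 + 3*(-5 + 1*(-4)²))/(6*(-5 + 1*(-4)²))) = 0*((-1 + 3*(-5 + 1*16))/(6*(-5 + 1*16))) = 0*((-1 + 3*(-5 + 16))/(6*(-5 + 16))) = 0*((⅙)*(-1 + 3*11)/11) = 0*((⅙)*(1/11)*(-1 + 33)) = 0*((⅙)*(1/11)*32) = 0*(16/33) = 0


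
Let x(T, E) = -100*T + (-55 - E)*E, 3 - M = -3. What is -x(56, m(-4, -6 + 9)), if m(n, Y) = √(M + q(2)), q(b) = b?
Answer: 5608 + 110*√2 ≈ 5763.6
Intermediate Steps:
M = 6 (M = 3 - 1*(-3) = 3 + 3 = 6)
m(n, Y) = 2*√2 (m(n, Y) = √(6 + 2) = √8 = 2*√2)
x(T, E) = -100*T + E*(-55 - E)
-x(56, m(-4, -6 + 9)) = -(-(2*√2)² - 100*56 - 110*√2) = -(-1*8 - 5600 - 110*√2) = -(-8 - 5600 - 110*√2) = -(-5608 - 110*√2) = 5608 + 110*√2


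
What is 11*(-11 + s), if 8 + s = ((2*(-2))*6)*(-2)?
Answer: 319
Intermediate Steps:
s = 40 (s = -8 + ((2*(-2))*6)*(-2) = -8 - 4*6*(-2) = -8 - 24*(-2) = -8 + 48 = 40)
11*(-11 + s) = 11*(-11 + 40) = 11*29 = 319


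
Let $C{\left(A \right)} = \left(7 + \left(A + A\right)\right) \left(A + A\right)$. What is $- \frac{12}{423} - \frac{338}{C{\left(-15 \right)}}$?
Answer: $- \frac{2801}{5405} \approx -0.51822$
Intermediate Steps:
$C{\left(A \right)} = 2 A \left(7 + 2 A\right)$ ($C{\left(A \right)} = \left(7 + 2 A\right) 2 A = 2 A \left(7 + 2 A\right)$)
$- \frac{12}{423} - \frac{338}{C{\left(-15 \right)}} = - \frac{12}{423} - \frac{338}{2 \left(-15\right) \left(7 + 2 \left(-15\right)\right)} = \left(-12\right) \frac{1}{423} - \frac{338}{2 \left(-15\right) \left(7 - 30\right)} = - \frac{4}{141} - \frac{338}{2 \left(-15\right) \left(-23\right)} = - \frac{4}{141} - \frac{338}{690} = - \frac{4}{141} - \frac{169}{345} = - \frac{2801}{5405}$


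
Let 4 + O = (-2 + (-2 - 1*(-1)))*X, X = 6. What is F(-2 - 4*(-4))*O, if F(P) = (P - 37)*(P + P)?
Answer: 14168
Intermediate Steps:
F(P) = 2*P*(-37 + P) (F(P) = (-37 + P)*(2*P) = 2*P*(-37 + P))
O = -22 (O = -4 + (-2 + (-2 - 1*(-1)))*6 = -4 + (-2 + (-2 + 1))*6 = -4 + (-2 - 1)*6 = -4 - 3*6 = -4 - 18 = -22)
F(-2 - 4*(-4))*O = (2*(-2 - 4*(-4))*(-37 + (-2 - 4*(-4))))*(-22) = (2*(-2 + 16)*(-37 + (-2 + 16)))*(-22) = (2*14*(-37 + 14))*(-22) = (2*14*(-23))*(-22) = -644*(-22) = 14168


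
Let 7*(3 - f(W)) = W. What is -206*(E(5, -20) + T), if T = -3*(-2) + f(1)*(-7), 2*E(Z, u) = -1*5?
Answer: 3399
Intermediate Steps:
f(W) = 3 - W/7
E(Z, u) = -5/2 (E(Z, u) = (-1*5)/2 = (1/2)*(-5) = -5/2)
T = -14 (T = -3*(-2) + (3 - 1/7*1)*(-7) = 6 + (3 - 1/7)*(-7) = 6 + (20/7)*(-7) = 6 - 20 = -14)
-206*(E(5, -20) + T) = -206*(-5/2 - 14) = -206*(-33/2) = 3399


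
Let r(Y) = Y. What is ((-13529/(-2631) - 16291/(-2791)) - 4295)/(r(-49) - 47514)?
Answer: 31458083635/349260864123 ≈ 0.090070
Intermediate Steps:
((-13529/(-2631) - 16291/(-2791)) - 4295)/(r(-49) - 47514) = ((-13529/(-2631) - 16291/(-2791)) - 4295)/(-49 - 47514) = ((-13529*(-1/2631) - 16291*(-1/2791)) - 4295)/(-47563) = ((13529/2631 + 16291/2791) - 4295)*(-1/47563) = (80621060/7343121 - 4295)*(-1/47563) = -31458083635/7343121*(-1/47563) = 31458083635/349260864123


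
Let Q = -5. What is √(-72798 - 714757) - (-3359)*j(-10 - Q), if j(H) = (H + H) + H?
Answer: -50385 + I*√787555 ≈ -50385.0 + 887.44*I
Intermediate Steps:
j(H) = 3*H (j(H) = 2*H + H = 3*H)
√(-72798 - 714757) - (-3359)*j(-10 - Q) = √(-72798 - 714757) - (-3359)*3*(-10 - 1*(-5)) = √(-787555) - (-3359)*3*(-10 + 5) = I*√787555 - (-3359)*3*(-5) = I*√787555 - (-3359)*(-15) = I*√787555 - 1*50385 = I*√787555 - 50385 = -50385 + I*√787555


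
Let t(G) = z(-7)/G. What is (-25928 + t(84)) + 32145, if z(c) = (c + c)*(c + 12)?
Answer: 37297/6 ≈ 6216.2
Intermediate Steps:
z(c) = 2*c*(12 + c) (z(c) = (2*c)*(12 + c) = 2*c*(12 + c))
t(G) = -70/G (t(G) = (2*(-7)*(12 - 7))/G = (2*(-7)*5)/G = -70/G)
(-25928 + t(84)) + 32145 = (-25928 - 70/84) + 32145 = (-25928 - 70*1/84) + 32145 = (-25928 - ⅚) + 32145 = -155573/6 + 32145 = 37297/6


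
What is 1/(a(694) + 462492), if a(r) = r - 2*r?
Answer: 1/461798 ≈ 2.1654e-6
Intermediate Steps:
a(r) = -r
1/(a(694) + 462492) = 1/(-1*694 + 462492) = 1/(-694 + 462492) = 1/461798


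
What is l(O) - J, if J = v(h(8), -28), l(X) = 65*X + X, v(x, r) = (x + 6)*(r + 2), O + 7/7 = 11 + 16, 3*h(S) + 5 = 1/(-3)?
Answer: 16432/9 ≈ 1825.8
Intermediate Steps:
h(S) = -16/9 (h(S) = -5/3 + (⅓)/(-3) = -5/3 + (⅓)*(-⅓) = -5/3 - ⅑ = -16/9)
O = 26 (O = -1 + (11 + 16) = -1 + 27 = 26)
v(x, r) = (2 + r)*(6 + x) (v(x, r) = (6 + x)*(2 + r) = (2 + r)*(6 + x))
l(X) = 66*X
J = -988/9 (J = 12 + 2*(-16/9) + 6*(-28) - 28*(-16/9) = 12 - 32/9 - 168 + 448/9 = -988/9 ≈ -109.78)
l(O) - J = 66*26 - 1*(-988/9) = 1716 + 988/9 = 16432/9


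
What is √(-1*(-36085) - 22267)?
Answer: 7*√282 ≈ 117.55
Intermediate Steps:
√(-1*(-36085) - 22267) = √(36085 - 22267) = √13818 = 7*√282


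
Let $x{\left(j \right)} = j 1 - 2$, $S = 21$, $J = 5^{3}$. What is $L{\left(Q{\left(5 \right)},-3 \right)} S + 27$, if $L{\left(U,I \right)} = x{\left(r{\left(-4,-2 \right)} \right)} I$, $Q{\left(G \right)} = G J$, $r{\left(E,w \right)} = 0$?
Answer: $153$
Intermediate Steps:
$J = 125$
$x{\left(j \right)} = -2 + j$ ($x{\left(j \right)} = j - 2 = -2 + j$)
$Q{\left(G \right)} = 125 G$ ($Q{\left(G \right)} = G 125 = 125 G$)
$L{\left(U,I \right)} = - 2 I$ ($L{\left(U,I \right)} = \left(-2 + 0\right) I = - 2 I$)
$L{\left(Q{\left(5 \right)},-3 \right)} S + 27 = \left(-2\right) \left(-3\right) 21 + 27 = 6 \cdot 21 + 27 = 126 + 27 = 153$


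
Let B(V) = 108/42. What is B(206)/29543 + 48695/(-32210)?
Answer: -2013918983/1332212042 ≈ -1.5117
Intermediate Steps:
B(V) = 18/7 (B(V) = 108*(1/42) = 18/7)
B(206)/29543 + 48695/(-32210) = (18/7)/29543 + 48695/(-32210) = (18/7)*(1/29543) + 48695*(-1/32210) = 18/206801 - 9739/6442 = -2013918983/1332212042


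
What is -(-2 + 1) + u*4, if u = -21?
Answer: -83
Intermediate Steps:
-(-2 + 1) + u*4 = -(-2 + 1) - 21*4 = -1*(-1) - 84 = 1 - 84 = -83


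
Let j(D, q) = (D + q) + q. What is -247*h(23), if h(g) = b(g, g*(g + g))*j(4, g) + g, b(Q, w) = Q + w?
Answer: -13356031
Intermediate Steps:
j(D, q) = D + 2*q
h(g) = g + (4 + 2*g)*(g + 2*g**2) (h(g) = (g + g*(g + g))*(4 + 2*g) + g = (g + g*(2*g))*(4 + 2*g) + g = (g + 2*g**2)*(4 + 2*g) + g = (4 + 2*g)*(g + 2*g**2) + g = g + (4 + 2*g)*(g + 2*g**2))
-247*h(23) = -5681*(5 + 4*23**2 + 10*23) = -5681*(5 + 4*529 + 230) = -5681*(5 + 2116 + 230) = -5681*2351 = -247*54073 = -13356031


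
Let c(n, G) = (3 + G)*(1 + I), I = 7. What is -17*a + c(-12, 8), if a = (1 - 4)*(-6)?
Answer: -218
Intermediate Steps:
c(n, G) = 24 + 8*G (c(n, G) = (3 + G)*(1 + 7) = (3 + G)*8 = 24 + 8*G)
a = 18 (a = -3*(-6) = 18)
-17*a + c(-12, 8) = -17*18 + (24 + 8*8) = -306 + (24 + 64) = -306 + 88 = -218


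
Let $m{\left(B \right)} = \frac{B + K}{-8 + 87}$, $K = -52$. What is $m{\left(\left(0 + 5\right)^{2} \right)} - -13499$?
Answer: $\frac{1066394}{79} \approx 13499.0$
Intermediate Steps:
$m{\left(B \right)} = - \frac{52}{79} + \frac{B}{79}$ ($m{\left(B \right)} = \frac{B - 52}{-8 + 87} = \frac{-52 + B}{79} = \left(-52 + B\right) \frac{1}{79} = - \frac{52}{79} + \frac{B}{79}$)
$m{\left(\left(0 + 5\right)^{2} \right)} - -13499 = \left(- \frac{52}{79} + \frac{\left(0 + 5\right)^{2}}{79}\right) - -13499 = \left(- \frac{52}{79} + \frac{5^{2}}{79}\right) + 13499 = \left(- \frac{52}{79} + \frac{1}{79} \cdot 25\right) + 13499 = \left(- \frac{52}{79} + \frac{25}{79}\right) + 13499 = - \frac{27}{79} + 13499 = \frac{1066394}{79}$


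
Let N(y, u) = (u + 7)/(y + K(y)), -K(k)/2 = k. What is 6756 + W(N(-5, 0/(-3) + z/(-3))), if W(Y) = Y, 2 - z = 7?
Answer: 101366/15 ≈ 6757.7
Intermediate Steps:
z = -5 (z = 2 - 1*7 = 2 - 7 = -5)
K(k) = -2*k
N(y, u) = -(7 + u)/y (N(y, u) = (u + 7)/(y - 2*y) = (7 + u)/((-y)) = (7 + u)*(-1/y) = -(7 + u)/y)
6756 + W(N(-5, 0/(-3) + z/(-3))) = 6756 + (-7 - (0/(-3) - 5/(-3)))/(-5) = 6756 - (-7 - (0*(-1/3) - 5*(-1/3)))/5 = 6756 - (-7 - (0 + 5/3))/5 = 6756 - (-7 - 1*5/3)/5 = 6756 - (-7 - 5/3)/5 = 6756 - 1/5*(-26/3) = 6756 + 26/15 = 101366/15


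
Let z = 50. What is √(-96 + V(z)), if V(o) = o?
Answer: I*√46 ≈ 6.7823*I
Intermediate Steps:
√(-96 + V(z)) = √(-96 + 50) = √(-46) = I*√46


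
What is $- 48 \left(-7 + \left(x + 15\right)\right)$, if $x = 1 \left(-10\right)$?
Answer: $96$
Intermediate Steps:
$x = -10$
$- 48 \left(-7 + \left(x + 15\right)\right) = - 48 \left(-7 + \left(-10 + 15\right)\right) = - 48 \left(-7 + 5\right) = \left(-48\right) \left(-2\right) = 96$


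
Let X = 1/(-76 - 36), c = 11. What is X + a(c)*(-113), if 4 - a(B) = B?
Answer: 88591/112 ≈ 790.99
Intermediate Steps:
a(B) = 4 - B
X = -1/112 (X = 1/(-112) = -1/112 ≈ -0.0089286)
X + a(c)*(-113) = -1/112 + (4 - 1*11)*(-113) = -1/112 + (4 - 11)*(-113) = -1/112 - 7*(-113) = -1/112 + 791 = 88591/112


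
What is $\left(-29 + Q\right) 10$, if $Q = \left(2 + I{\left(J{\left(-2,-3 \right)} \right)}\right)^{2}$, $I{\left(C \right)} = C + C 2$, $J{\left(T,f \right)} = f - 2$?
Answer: $1400$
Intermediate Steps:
$J{\left(T,f \right)} = -2 + f$ ($J{\left(T,f \right)} = f - 2 = -2 + f$)
$I{\left(C \right)} = 3 C$ ($I{\left(C \right)} = C + 2 C = 3 C$)
$Q = 169$ ($Q = \left(2 + 3 \left(-2 - 3\right)\right)^{2} = \left(2 + 3 \left(-5\right)\right)^{2} = \left(2 - 15\right)^{2} = \left(-13\right)^{2} = 169$)
$\left(-29 + Q\right) 10 = \left(-29 + 169\right) 10 = 140 \cdot 10 = 1400$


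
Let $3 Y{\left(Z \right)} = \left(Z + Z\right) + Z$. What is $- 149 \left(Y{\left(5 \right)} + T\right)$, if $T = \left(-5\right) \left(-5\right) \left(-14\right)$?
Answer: $51405$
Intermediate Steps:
$T = -350$ ($T = 25 \left(-14\right) = -350$)
$Y{\left(Z \right)} = Z$ ($Y{\left(Z \right)} = \frac{\left(Z + Z\right) + Z}{3} = \frac{2 Z + Z}{3} = \frac{3 Z}{3} = Z$)
$- 149 \left(Y{\left(5 \right)} + T\right) = - 149 \left(5 - 350\right) = \left(-149\right) \left(-345\right) = 51405$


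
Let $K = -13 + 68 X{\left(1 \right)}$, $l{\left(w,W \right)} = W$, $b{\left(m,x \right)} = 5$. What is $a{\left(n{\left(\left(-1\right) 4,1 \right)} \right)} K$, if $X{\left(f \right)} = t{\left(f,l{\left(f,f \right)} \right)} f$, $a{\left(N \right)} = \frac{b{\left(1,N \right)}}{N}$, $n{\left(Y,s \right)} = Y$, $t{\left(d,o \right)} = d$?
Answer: $- \frac{275}{4} \approx -68.75$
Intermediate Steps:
$a{\left(N \right)} = \frac{5}{N}$
$X{\left(f \right)} = f^{2}$ ($X{\left(f \right)} = f f = f^{2}$)
$K = 55$ ($K = -13 + 68 \cdot 1^{2} = -13 + 68 \cdot 1 = -13 + 68 = 55$)
$a{\left(n{\left(\left(-1\right) 4,1 \right)} \right)} K = \frac{5}{\left(-1\right) 4} \cdot 55 = \frac{5}{-4} \cdot 55 = 5 \left(- \frac{1}{4}\right) 55 = \left(- \frac{5}{4}\right) 55 = - \frac{275}{4}$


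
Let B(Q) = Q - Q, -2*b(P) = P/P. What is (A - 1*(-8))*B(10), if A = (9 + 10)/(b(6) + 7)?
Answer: 0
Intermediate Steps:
b(P) = -½ (b(P) = -P/(2*P) = -½*1 = -½)
B(Q) = 0
A = 38/13 (A = (9 + 10)/(-½ + 7) = 19/(13/2) = 19*(2/13) = 38/13 ≈ 2.9231)
(A - 1*(-8))*B(10) = (38/13 - 1*(-8))*0 = (38/13 + 8)*0 = (142/13)*0 = 0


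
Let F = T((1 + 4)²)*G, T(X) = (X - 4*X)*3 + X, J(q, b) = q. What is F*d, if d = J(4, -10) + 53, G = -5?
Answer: 57000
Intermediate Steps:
T(X) = -8*X (T(X) = -3*X*3 + X = -9*X + X = -8*X)
d = 57 (d = 4 + 53 = 57)
F = 1000 (F = -8*(1 + 4)²*(-5) = -8*5²*(-5) = -8*25*(-5) = -200*(-5) = 1000)
F*d = 1000*57 = 57000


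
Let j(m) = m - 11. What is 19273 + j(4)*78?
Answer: 18727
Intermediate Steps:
j(m) = -11 + m
19273 + j(4)*78 = 19273 + (-11 + 4)*78 = 19273 - 7*78 = 19273 - 546 = 18727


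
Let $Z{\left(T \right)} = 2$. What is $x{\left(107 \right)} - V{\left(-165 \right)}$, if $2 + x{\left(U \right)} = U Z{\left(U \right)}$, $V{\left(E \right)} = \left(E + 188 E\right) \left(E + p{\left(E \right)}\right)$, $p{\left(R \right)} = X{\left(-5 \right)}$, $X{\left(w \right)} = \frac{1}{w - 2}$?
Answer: $-5149768$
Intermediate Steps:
$X{\left(w \right)} = \frac{1}{-2 + w}$
$p{\left(R \right)} = - \frac{1}{7}$ ($p{\left(R \right)} = \frac{1}{-2 - 5} = \frac{1}{-7} = - \frac{1}{7}$)
$V{\left(E \right)} = 189 E \left(- \frac{1}{7} + E\right)$ ($V{\left(E \right)} = \left(E + 188 E\right) \left(E - \frac{1}{7}\right) = 189 E \left(- \frac{1}{7} + E\right)$)
$x{\left(U \right)} = -2 + 2 U$ ($x{\left(U \right)} = -2 + U 2 = -2 + 2 U$)
$x{\left(107 \right)} - V{\left(-165 \right)} = \left(-2 + 2 \cdot 107\right) - 27 \left(-165\right) \left(-1 + 7 \left(-165\right)\right) = \left(-2 + 214\right) - 27 \left(-165\right) \left(-1 - 1155\right) = 212 - 27 \left(-165\right) \left(-1156\right) = 212 - 5149980 = -5149768$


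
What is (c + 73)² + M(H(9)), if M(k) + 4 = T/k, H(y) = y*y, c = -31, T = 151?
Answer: 142711/81 ≈ 1761.9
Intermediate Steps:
H(y) = y²
M(k) = -4 + 151/k
(c + 73)² + M(H(9)) = (-31 + 73)² + (-4 + 151/(9²)) = 42² + (-4 + 151/81) = 1764 + (-4 + 151*(1/81)) = 1764 + (-4 + 151/81) = 1764 - 173/81 = 142711/81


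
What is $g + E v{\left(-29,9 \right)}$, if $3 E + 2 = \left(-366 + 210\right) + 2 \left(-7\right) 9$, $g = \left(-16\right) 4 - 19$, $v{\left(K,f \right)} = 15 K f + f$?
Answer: $369685$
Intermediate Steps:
$v{\left(K,f \right)} = f + 15 K f$ ($v{\left(K,f \right)} = 15 K f + f = f + 15 K f$)
$g = -83$ ($g = -64 - 19 = -83$)
$E = - \frac{284}{3}$ ($E = - \frac{2}{3} + \frac{\left(-366 + 210\right) + 2 \left(-7\right) 9}{3} = - \frac{2}{3} + \frac{-156 - 126}{3} = - \frac{2}{3} + \frac{1}{3} \left(-282\right) = - \frac{2}{3} - 94 = - \frac{284}{3} \approx -94.667$)
$g + E v{\left(-29,9 \right)} = -83 - \frac{284 \cdot 9 \left(1 + 15 \left(-29\right)\right)}{3} = -83 - \frac{284 \cdot 9 \left(1 - 435\right)}{3} = -83 - \frac{284 \cdot 9 \left(-434\right)}{3} = -83 - -369768 = -83 + 369768 = 369685$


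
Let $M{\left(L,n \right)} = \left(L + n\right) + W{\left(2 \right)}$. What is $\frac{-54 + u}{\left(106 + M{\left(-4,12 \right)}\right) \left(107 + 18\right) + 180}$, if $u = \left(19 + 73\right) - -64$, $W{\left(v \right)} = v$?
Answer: $\frac{51}{7340} \approx 0.0069482$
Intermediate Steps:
$M{\left(L,n \right)} = 2 + L + n$ ($M{\left(L,n \right)} = \left(L + n\right) + 2 = 2 + L + n$)
$u = 156$ ($u = 92 + 64 = 156$)
$\frac{-54 + u}{\left(106 + M{\left(-4,12 \right)}\right) \left(107 + 18\right) + 180} = \frac{-54 + 156}{\left(106 + \left(2 - 4 + 12\right)\right) \left(107 + 18\right) + 180} = \frac{102}{\left(106 + 10\right) 125 + 180} = \frac{102}{116 \cdot 125 + 180} = \frac{102}{14500 + 180} = \frac{102}{14680} = 102 \cdot \frac{1}{14680} = \frac{51}{7340}$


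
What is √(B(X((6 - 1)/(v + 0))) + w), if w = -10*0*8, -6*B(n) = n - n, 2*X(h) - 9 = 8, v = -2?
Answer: 0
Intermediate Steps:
X(h) = 17/2 (X(h) = 9/2 + (½)*8 = 9/2 + 4 = 17/2)
B(n) = 0 (B(n) = -(n - n)/6 = -⅙*0 = 0)
w = 0 (w = 0*8 = 0)
√(B(X((6 - 1)/(v + 0))) + w) = √(0 + 0) = √0 = 0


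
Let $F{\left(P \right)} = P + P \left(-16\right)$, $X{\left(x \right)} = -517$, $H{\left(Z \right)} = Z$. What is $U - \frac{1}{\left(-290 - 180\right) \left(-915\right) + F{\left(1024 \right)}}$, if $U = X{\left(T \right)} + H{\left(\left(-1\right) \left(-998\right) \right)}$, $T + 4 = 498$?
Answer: $\frac{199465889}{414690} \approx 481.0$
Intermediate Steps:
$T = 494$ ($T = -4 + 498 = 494$)
$F{\left(P \right)} = - 15 P$ ($F{\left(P \right)} = P - 16 P = - 15 P$)
$U = 481$ ($U = -517 - -998 = -517 + 998 = 481$)
$U - \frac{1}{\left(-290 - 180\right) \left(-915\right) + F{\left(1024 \right)}} = 481 - \frac{1}{\left(-290 - 180\right) \left(-915\right) - 15360} = 481 - \frac{1}{\left(-470\right) \left(-915\right) - 15360} = 481 - \frac{1}{430050 - 15360} = 481 - \frac{1}{414690} = \frac{199465889}{414690}$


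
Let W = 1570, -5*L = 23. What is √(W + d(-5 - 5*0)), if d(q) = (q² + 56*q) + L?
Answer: 6*√910/5 ≈ 36.199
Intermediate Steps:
L = -23/5 (L = -⅕*23 = -23/5 ≈ -4.6000)
d(q) = -23/5 + q² + 56*q (d(q) = (q² + 56*q) - 23/5 = -23/5 + q² + 56*q)
√(W + d(-5 - 5*0)) = √(1570 + (-23/5 + (-5 - 5*0)² + 56*(-5 - 5*0))) = √(1570 + (-23/5 + (-5 + 0)² + 56*(-5 + 0))) = √(1570 + (-23/5 + (-5)² + 56*(-5))) = √(1570 + (-23/5 + 25 - 280)) = √(1570 - 1298/5) = √(6552/5) = 6*√910/5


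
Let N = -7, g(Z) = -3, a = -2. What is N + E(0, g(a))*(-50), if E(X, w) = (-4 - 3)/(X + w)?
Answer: -371/3 ≈ -123.67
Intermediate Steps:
E(X, w) = -7/(X + w)
N + E(0, g(a))*(-50) = -7 - 7/(0 - 3)*(-50) = -7 - 7/(-3)*(-50) = -7 - 7*(-⅓)*(-50) = -7 + (7/3)*(-50) = -7 - 350/3 = -371/3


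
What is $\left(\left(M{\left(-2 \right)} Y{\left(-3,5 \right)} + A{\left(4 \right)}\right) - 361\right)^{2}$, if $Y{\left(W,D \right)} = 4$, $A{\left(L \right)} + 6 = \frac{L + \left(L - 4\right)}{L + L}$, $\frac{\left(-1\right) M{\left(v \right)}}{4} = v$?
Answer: $\frac{447561}{4} \approx 1.1189 \cdot 10^{5}$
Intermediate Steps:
$M{\left(v \right)} = - 4 v$
$A{\left(L \right)} = -6 + \frac{-4 + 2 L}{2 L}$ ($A{\left(L \right)} = -6 + \frac{L + \left(L - 4\right)}{L + L} = -6 + \frac{L + \left(L - 4\right)}{2 L} = -6 + \left(L + \left(-4 + L\right)\right) \frac{1}{2 L} = -6 + \left(-4 + 2 L\right) \frac{1}{2 L} = -6 + \frac{-4 + 2 L}{2 L}$)
$\left(\left(M{\left(-2 \right)} Y{\left(-3,5 \right)} + A{\left(4 \right)}\right) - 361\right)^{2} = \left(\left(\left(-4\right) \left(-2\right) 4 - \left(5 + \frac{2}{4}\right)\right) - 361\right)^{2} = \left(\left(8 \cdot 4 - \frac{11}{2}\right) - 361\right)^{2} = \left(\left(32 - \frac{11}{2}\right) - 361\right)^{2} = \left(\frac{53}{2} - 361\right)^{2} = \left(- \frac{669}{2}\right)^{2} = \frac{447561}{4}$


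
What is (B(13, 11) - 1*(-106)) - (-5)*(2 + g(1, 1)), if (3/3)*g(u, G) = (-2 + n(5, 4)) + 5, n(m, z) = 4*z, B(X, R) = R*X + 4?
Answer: 358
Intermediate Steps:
B(X, R) = 4 + R*X
g(u, G) = 19 (g(u, G) = (-2 + 4*4) + 5 = (-2 + 16) + 5 = 14 + 5 = 19)
(B(13, 11) - 1*(-106)) - (-5)*(2 + g(1, 1)) = ((4 + 11*13) - 1*(-106)) - (-5)*(2 + 19) = ((4 + 143) + 106) - (-5)*21 = (147 + 106) - 1*(-105) = 253 + 105 = 358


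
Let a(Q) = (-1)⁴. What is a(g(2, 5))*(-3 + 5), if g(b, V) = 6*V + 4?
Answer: 2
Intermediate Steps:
g(b, V) = 4 + 6*V
a(Q) = 1
a(g(2, 5))*(-3 + 5) = 1*(-3 + 5) = 1*2 = 2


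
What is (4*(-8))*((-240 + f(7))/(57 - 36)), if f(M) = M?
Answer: 7456/21 ≈ 355.05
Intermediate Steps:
(4*(-8))*((-240 + f(7))/(57 - 36)) = (4*(-8))*((-240 + 7)/(57 - 36)) = -(-7456)/21 = -32*(-233/21) = 7456/21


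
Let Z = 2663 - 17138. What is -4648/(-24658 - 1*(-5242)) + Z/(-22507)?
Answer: 48207392/54624489 ≈ 0.88252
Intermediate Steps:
Z = -14475
-4648/(-24658 - 1*(-5242)) + Z/(-22507) = -4648/(-24658 - 1*(-5242)) - 14475/(-22507) = -4648/(-24658 + 5242) - 14475*(-1/22507) = -4648/(-19416) + 14475/22507 = -4648*(-1/19416) + 14475/22507 = 581/2427 + 14475/22507 = 48207392/54624489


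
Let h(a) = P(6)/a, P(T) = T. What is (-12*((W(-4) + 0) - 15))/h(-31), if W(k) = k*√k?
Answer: -930 - 496*I ≈ -930.0 - 496.0*I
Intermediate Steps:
W(k) = k^(3/2)
h(a) = 6/a
(-12*((W(-4) + 0) - 15))/h(-31) = (-12*(((-4)^(3/2) + 0) - 15))/((6/(-31))) = (-12*((-8*I + 0) - 15))/((6*(-1/31))) = (-12*(-8*I - 15))/(-6/31) = -12*(-15 - 8*I)*(-31/6) = (180 + 96*I)*(-31/6) = -930 - 496*I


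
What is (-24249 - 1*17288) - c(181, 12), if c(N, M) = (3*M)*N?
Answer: -48053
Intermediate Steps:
c(N, M) = 3*M*N
(-24249 - 1*17288) - c(181, 12) = (-24249 - 1*17288) - 3*12*181 = (-24249 - 17288) - 1*6516 = -41537 - 6516 = -48053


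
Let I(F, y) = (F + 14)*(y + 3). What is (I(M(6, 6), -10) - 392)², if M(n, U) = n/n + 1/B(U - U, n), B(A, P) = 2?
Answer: 1002001/4 ≈ 2.5050e+5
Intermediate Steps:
M(n, U) = 3/2 (M(n, U) = n/n + 1/2 = 1 + 1*(½) = 1 + ½ = 3/2)
I(F, y) = (3 + y)*(14 + F) (I(F, y) = (14 + F)*(3 + y) = (3 + y)*(14 + F))
(I(M(6, 6), -10) - 392)² = ((42 + 3*(3/2) + 14*(-10) + (3/2)*(-10)) - 392)² = ((42 + 9/2 - 140 - 15) - 392)² = (-217/2 - 392)² = (-1001/2)² = 1002001/4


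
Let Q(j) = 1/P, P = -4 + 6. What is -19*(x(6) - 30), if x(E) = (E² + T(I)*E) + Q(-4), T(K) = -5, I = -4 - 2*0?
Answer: 893/2 ≈ 446.50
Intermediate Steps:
P = 2
I = -4 (I = -4 + 0 = -4)
Q(j) = ½ (Q(j) = 1/2 = 1*(½) = ½)
x(E) = ½ + E² - 5*E (x(E) = (E² - 5*E) + ½ = ½ + E² - 5*E)
-19*(x(6) - 30) = -19*((½ + 6² - 5*6) - 30) = -19*((½ + 36 - 30) - 30) = -19*(13/2 - 30) = -19*(-47/2) = 893/2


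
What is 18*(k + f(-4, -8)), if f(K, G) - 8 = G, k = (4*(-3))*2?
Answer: -432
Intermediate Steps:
k = -24 (k = -12*2 = -24)
f(K, G) = 8 + G
18*(k + f(-4, -8)) = 18*(-24 + (8 - 8)) = 18*(-24 + 0) = 18*(-24) = -432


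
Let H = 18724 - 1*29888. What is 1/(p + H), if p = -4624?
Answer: -1/15788 ≈ -6.3339e-5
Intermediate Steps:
H = -11164 (H = 18724 - 29888 = -11164)
1/(p + H) = 1/(-4624 - 11164) = 1/(-15788) = -1/15788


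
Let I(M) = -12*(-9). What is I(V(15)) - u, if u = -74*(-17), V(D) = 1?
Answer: -1150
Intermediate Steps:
I(M) = 108
u = 1258
I(V(15)) - u = 108 - 1*1258 = 108 - 1258 = -1150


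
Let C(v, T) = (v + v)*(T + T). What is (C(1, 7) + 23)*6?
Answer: 306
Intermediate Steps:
C(v, T) = 4*T*v (C(v, T) = (2*v)*(2*T) = 4*T*v)
(C(1, 7) + 23)*6 = (4*7*1 + 23)*6 = (28 + 23)*6 = 51*6 = 306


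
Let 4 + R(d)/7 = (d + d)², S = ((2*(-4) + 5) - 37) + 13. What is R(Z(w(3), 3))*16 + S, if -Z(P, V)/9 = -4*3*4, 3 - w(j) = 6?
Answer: 83607077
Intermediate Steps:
w(j) = -3 (w(j) = 3 - 1*6 = 3 - 6 = -3)
S = -27 (S = ((-8 + 5) - 37) + 13 = (-3 - 37) + 13 = -40 + 13 = -27)
Z(P, V) = 432 (Z(P, V) = -9*(-4*3)*4 = -(-108)*4 = -9*(-48) = 432)
R(d) = -28 + 28*d² (R(d) = -28 + 7*(d + d)² = -28 + 7*(2*d)² = -28 + 7*(4*d²) = -28 + 28*d²)
R(Z(w(3), 3))*16 + S = (-28 + 28*432²)*16 - 27 = (-28 + 28*186624)*16 - 27 = (-28 + 5225472)*16 - 27 = 5225444*16 - 27 = 83607104 - 27 = 83607077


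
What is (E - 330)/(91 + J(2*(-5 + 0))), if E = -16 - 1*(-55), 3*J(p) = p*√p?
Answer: -238329/75529 - 8730*I*√10/75529 ≈ -3.1555 - 0.36551*I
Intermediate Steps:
J(p) = p^(3/2)/3 (J(p) = (p*√p)/3 = p^(3/2)/3)
E = 39 (E = -16 + 55 = 39)
(E - 330)/(91 + J(2*(-5 + 0))) = (39 - 330)/(91 + (2*(-5 + 0))^(3/2)/3) = -291/(91 + (2*(-5))^(3/2)/3) = -291/(91 + (-10)^(3/2)/3) = -291/(91 + (-10*I*√10)/3) = -291/(91 - 10*I*√10/3)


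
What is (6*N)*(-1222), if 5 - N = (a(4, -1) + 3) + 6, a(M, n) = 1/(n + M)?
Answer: 31772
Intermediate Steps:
a(M, n) = 1/(M + n)
N = -13/3 (N = 5 - ((1/(4 - 1) + 3) + 6) = 5 - ((1/3 + 3) + 6) = 5 - (10/3 + 6) = 5 - 1*28/3 = 5 - 28/3 = -13/3 ≈ -4.3333)
(6*N)*(-1222) = (6*(-13/3))*(-1222) = -26*(-1222) = 31772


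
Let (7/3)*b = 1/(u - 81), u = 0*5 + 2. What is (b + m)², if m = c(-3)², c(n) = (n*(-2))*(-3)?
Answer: 32101530561/305809 ≈ 1.0497e+5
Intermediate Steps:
c(n) = 6*n (c(n) = -2*n*(-3) = 6*n)
u = 2 (u = 0 + 2 = 2)
b = -3/553 (b = 3/(7*(2 - 81)) = (3/7)/(-79) = (3/7)*(-1/79) = -3/553 ≈ -0.0054250)
m = 324 (m = (6*(-3))² = (-18)² = 324)
(b + m)² = (-3/553 + 324)² = (179169/553)² = 32101530561/305809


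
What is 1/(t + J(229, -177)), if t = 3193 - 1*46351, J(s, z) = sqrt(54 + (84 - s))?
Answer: -43158/1862613055 - I*sqrt(91)/1862613055 ≈ -2.3171e-5 - 5.1215e-9*I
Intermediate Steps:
J(s, z) = sqrt(138 - s)
t = -43158 (t = 3193 - 46351 = -43158)
1/(t + J(229, -177)) = 1/(-43158 + sqrt(138 - 1*229)) = 1/(-43158 + sqrt(138 - 229)) = 1/(-43158 + sqrt(-91)) = 1/(-43158 + I*sqrt(91))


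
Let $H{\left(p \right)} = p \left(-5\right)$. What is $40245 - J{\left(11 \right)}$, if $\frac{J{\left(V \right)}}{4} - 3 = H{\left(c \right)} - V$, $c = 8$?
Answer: $40437$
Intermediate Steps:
$H{\left(p \right)} = - 5 p$
$J{\left(V \right)} = -148 - 4 V$ ($J{\left(V \right)} = 12 + 4 \left(\left(-5\right) 8 - V\right) = 12 + 4 \left(-40 - V\right) = 12 - \left(160 + 4 V\right) = -148 - 4 V$)
$40245 - J{\left(11 \right)} = 40245 - \left(-148 - 44\right) = 40245 - -192 = 40245 + 192 = 40437$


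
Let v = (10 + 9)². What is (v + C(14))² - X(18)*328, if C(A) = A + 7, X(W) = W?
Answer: 140020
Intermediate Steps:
C(A) = 7 + A
v = 361 (v = 19² = 361)
(v + C(14))² - X(18)*328 = (361 + (7 + 14))² - 18*328 = (361 + 21)² - 1*5904 = 382² - 5904 = 145924 - 5904 = 140020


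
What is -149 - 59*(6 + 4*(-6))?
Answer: 913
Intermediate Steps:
-149 - 59*(6 + 4*(-6)) = -149 - 59*(6 - 24) = -149 - 59*(-18) = -149 + 1062 = 913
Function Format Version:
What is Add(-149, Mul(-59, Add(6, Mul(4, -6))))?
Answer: 913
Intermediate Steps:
Add(-149, Mul(-59, Add(6, Mul(4, -6)))) = Add(-149, Mul(-59, Add(6, -24))) = Add(-149, Mul(-59, -18)) = Add(-149, 1062) = 913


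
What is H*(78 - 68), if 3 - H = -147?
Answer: 1500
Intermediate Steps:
H = 150 (H = 3 - 1*(-147) = 3 + 147 = 150)
H*(78 - 68) = 150*(78 - 68) = 150*10 = 1500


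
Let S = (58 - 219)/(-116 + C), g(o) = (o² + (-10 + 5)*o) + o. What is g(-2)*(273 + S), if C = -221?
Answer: 1105944/337 ≈ 3281.7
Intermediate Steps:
g(o) = o² - 4*o (g(o) = (o² - 5*o) + o = o² - 4*o)
S = 161/337 (S = (58 - 219)/(-116 - 221) = -161/(-337) = -161*(-1/337) = 161/337 ≈ 0.47774)
g(-2)*(273 + S) = (-2*(-4 - 2))*(273 + 161/337) = -2*(-6)*(92162/337) = 12*(92162/337) = 1105944/337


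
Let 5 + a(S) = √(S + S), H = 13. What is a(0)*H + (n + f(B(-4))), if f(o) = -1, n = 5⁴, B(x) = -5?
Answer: 559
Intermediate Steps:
n = 625
a(S) = -5 + √2*√S (a(S) = -5 + √(S + S) = -5 + √(2*S) = -5 + √2*√S)
a(0)*H + (n + f(B(-4))) = (-5 + √2*√0)*13 + (625 - 1) = (-5 + √2*0)*13 + 624 = (-5 + 0)*13 + 624 = -5*13 + 624 = -65 + 624 = 559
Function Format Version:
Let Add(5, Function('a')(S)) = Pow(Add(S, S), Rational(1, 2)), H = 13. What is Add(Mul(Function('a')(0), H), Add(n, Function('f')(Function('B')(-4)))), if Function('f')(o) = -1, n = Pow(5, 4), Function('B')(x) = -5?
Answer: 559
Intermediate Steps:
n = 625
Function('a')(S) = Add(-5, Mul(Pow(2, Rational(1, 2)), Pow(S, Rational(1, 2)))) (Function('a')(S) = Add(-5, Pow(Add(S, S), Rational(1, 2))) = Add(-5, Pow(Mul(2, S), Rational(1, 2))) = Add(-5, Mul(Pow(2, Rational(1, 2)), Pow(S, Rational(1, 2)))))
Add(Mul(Function('a')(0), H), Add(n, Function('f')(Function('B')(-4)))) = Add(Mul(Add(-5, Mul(Pow(2, Rational(1, 2)), Pow(0, Rational(1, 2)))), 13), Add(625, -1)) = Add(Mul(Add(-5, Mul(Pow(2, Rational(1, 2)), 0)), 13), 624) = Add(Mul(Add(-5, 0), 13), 624) = Add(Mul(-5, 13), 624) = Add(-65, 624) = 559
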